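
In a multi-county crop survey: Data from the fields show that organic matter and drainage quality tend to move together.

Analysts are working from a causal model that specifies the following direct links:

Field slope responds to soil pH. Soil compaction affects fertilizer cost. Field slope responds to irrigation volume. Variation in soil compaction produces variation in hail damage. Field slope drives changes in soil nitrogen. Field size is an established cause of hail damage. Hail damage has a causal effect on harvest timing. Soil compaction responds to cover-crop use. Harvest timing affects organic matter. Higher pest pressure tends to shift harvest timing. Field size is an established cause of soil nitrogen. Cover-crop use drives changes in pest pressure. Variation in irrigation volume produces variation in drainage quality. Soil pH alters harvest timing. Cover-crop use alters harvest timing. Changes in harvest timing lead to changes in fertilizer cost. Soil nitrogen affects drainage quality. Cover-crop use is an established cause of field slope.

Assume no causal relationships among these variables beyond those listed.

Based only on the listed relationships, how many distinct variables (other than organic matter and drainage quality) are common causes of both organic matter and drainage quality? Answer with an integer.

3

The common causes are: cover-crop use (to organic matter via cover-crop use → harvest timing → organic matter; to drainage quality via cover-crop use → field slope → soil nitrogen → drainage quality); field size (to organic matter via field size → hail damage → harvest timing → organic matter; to drainage quality via field size → soil nitrogen → drainage quality); soil pH (to organic matter via soil pH → harvest timing → organic matter; to drainage quality via soil pH → field slope → soil nitrogen → drainage quality).
Every other variable lacks a causal path to at least one of organic matter and drainage quality.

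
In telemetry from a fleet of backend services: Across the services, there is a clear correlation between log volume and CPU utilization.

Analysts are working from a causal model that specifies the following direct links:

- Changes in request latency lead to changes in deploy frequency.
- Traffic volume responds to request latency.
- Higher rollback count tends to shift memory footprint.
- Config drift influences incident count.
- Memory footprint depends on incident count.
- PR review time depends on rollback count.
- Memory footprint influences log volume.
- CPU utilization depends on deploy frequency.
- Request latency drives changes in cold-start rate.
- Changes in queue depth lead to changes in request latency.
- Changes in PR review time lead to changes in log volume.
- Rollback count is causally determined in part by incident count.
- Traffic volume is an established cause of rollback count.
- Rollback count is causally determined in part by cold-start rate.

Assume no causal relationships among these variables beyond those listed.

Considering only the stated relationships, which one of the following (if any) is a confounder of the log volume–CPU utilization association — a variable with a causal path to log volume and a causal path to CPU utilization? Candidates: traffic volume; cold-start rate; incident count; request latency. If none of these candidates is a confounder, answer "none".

request latency

Request latency causes log volume (request latency → traffic volume → rollback count → PR review time → log volume) and also causes CPU utilization (request latency → deploy frequency → CPU utilization); it is a common cause of both.
Each of the other candidates lacks a causal path to at least one of log volume and CPU utilization, so they do not confound the relationship.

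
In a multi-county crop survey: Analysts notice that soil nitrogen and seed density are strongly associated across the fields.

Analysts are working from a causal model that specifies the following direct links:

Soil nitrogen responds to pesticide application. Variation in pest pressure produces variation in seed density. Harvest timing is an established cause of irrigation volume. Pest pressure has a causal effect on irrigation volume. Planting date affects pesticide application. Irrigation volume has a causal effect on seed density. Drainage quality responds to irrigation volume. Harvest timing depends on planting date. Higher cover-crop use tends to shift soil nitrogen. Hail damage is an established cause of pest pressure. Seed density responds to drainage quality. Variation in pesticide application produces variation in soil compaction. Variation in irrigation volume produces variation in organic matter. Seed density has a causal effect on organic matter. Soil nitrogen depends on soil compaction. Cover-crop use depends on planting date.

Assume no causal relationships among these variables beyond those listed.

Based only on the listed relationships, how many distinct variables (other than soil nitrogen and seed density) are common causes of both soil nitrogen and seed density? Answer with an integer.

The common causes are: planting date (to soil nitrogen via planting date → pesticide application → soil nitrogen; to seed density via planting date → harvest timing → irrigation volume → seed density).
Every other variable lacks a causal path to at least one of soil nitrogen and seed density.

1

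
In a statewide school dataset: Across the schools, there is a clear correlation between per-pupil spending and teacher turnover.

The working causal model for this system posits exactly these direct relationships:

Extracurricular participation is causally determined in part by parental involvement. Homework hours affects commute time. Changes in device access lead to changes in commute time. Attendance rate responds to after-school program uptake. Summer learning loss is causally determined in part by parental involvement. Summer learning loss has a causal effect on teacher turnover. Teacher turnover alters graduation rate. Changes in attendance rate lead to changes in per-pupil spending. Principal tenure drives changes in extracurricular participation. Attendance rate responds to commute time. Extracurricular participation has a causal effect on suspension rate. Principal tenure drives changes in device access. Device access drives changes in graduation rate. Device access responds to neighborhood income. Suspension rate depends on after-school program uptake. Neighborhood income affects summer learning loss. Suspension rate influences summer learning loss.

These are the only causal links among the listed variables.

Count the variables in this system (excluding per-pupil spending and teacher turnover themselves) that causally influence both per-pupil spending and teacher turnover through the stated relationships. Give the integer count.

The common causes are: after-school program uptake (to per-pupil spending via after-school program uptake → attendance rate → per-pupil spending; to teacher turnover via after-school program uptake → suspension rate → summer learning loss → teacher turnover); neighborhood income (to per-pupil spending via neighborhood income → device access → commute time → attendance rate → per-pupil spending; to teacher turnover via neighborhood income → summer learning loss → teacher turnover); principal tenure (to per-pupil spending via principal tenure → device access → commute time → attendance rate → per-pupil spending; to teacher turnover via principal tenure → extracurricular participation → suspension rate → summer learning loss → teacher turnover).
Every other variable lacks a causal path to at least one of per-pupil spending and teacher turnover.

3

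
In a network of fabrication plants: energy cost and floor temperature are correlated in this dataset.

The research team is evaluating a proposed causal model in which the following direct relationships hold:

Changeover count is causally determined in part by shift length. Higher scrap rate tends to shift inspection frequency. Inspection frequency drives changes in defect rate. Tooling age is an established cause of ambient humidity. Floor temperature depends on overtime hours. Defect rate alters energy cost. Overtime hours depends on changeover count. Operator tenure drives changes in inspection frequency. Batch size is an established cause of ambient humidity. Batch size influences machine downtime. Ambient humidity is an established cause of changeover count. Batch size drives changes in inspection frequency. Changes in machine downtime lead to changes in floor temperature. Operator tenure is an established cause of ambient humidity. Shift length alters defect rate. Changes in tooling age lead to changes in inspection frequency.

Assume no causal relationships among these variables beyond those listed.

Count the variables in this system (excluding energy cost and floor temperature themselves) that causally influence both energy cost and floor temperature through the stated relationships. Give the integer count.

The common causes are: batch size (to energy cost via batch size → inspection frequency → defect rate → energy cost; to floor temperature via batch size → machine downtime → floor temperature); operator tenure (to energy cost via operator tenure → inspection frequency → defect rate → energy cost; to floor temperature via operator tenure → ambient humidity → changeover count → overtime hours → floor temperature); shift length (to energy cost via shift length → defect rate → energy cost; to floor temperature via shift length → changeover count → overtime hours → floor temperature); tooling age (to energy cost via tooling age → inspection frequency → defect rate → energy cost; to floor temperature via tooling age → ambient humidity → changeover count → overtime hours → floor temperature).
Every other variable lacks a causal path to at least one of energy cost and floor temperature.

4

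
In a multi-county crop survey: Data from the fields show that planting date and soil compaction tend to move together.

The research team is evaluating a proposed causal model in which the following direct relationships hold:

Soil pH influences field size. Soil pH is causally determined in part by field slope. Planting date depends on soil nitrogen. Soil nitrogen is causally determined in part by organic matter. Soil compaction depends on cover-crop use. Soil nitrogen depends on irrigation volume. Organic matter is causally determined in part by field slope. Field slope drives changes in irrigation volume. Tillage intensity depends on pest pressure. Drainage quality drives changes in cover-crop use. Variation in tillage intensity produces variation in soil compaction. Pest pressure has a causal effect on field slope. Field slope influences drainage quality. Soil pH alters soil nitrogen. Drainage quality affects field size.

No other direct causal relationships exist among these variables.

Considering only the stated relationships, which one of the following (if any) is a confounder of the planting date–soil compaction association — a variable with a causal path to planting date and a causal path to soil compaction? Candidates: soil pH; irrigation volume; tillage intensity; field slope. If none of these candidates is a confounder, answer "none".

Field slope causes planting date (field slope → soil pH → soil nitrogen → planting date) and also causes soil compaction (field slope → drainage quality → cover-crop use → soil compaction); it is a common cause of both.
Each of the other candidates lacks a causal path to at least one of planting date and soil compaction, so they do not confound the relationship.

field slope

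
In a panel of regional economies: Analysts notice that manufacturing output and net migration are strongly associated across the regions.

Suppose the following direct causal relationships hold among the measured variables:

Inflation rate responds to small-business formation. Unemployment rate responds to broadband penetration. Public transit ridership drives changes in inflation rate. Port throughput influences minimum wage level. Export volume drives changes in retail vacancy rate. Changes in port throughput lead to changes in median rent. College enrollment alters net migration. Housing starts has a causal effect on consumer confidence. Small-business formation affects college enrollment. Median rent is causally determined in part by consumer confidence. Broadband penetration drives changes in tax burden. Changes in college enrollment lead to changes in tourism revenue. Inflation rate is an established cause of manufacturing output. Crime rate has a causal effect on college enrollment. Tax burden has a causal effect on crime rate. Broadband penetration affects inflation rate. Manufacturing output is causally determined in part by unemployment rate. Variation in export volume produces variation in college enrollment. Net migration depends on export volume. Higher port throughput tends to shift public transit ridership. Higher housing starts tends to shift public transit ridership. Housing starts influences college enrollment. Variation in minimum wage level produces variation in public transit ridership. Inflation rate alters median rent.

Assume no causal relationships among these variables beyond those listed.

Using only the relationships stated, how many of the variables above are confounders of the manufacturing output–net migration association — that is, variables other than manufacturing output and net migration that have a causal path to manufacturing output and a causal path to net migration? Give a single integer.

The common causes are: broadband penetration (to manufacturing output via broadband penetration → inflation rate → manufacturing output; to net migration via broadband penetration → tax burden → crime rate → college enrollment → net migration); housing starts (to manufacturing output via housing starts → public transit ridership → inflation rate → manufacturing output; to net migration via housing starts → college enrollment → net migration); small-business formation (to manufacturing output via small-business formation → inflation rate → manufacturing output; to net migration via small-business formation → college enrollment → net migration).
Every other variable lacks a causal path to at least one of manufacturing output and net migration.

3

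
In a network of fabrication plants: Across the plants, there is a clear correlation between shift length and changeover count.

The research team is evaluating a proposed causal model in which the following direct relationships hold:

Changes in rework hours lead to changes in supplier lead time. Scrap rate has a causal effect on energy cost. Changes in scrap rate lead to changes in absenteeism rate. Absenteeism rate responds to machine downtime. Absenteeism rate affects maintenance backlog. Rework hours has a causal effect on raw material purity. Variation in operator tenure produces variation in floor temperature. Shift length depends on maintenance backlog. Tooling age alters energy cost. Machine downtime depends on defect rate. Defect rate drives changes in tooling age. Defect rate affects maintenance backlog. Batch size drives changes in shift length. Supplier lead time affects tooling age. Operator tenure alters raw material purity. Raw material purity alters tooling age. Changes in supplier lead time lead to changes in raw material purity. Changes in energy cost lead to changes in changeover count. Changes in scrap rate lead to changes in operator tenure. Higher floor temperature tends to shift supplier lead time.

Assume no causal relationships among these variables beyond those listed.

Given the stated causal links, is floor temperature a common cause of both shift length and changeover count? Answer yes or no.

no

Floor temperature has no stated causal path to shift length. A confounder must cause both variables, so floor temperature does not qualify.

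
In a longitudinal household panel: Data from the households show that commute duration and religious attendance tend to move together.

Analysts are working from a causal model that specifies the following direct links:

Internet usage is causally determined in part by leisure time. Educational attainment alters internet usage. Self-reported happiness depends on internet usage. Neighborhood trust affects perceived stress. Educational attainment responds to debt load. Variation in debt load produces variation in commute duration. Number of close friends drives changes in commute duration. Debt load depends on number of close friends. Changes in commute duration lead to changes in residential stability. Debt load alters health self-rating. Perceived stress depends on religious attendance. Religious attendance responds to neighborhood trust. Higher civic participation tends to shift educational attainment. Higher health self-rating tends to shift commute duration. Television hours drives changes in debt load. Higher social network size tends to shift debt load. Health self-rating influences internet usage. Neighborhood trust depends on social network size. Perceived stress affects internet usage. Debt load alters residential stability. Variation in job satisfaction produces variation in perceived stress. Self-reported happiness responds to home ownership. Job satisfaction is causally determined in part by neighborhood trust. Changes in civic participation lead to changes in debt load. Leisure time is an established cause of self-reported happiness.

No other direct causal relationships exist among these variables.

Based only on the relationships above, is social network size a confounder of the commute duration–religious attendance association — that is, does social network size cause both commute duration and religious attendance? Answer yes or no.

yes

Social network size has a causal path to commute duration (social network size → debt load → commute duration) and to religious attendance (social network size → neighborhood trust → religious attendance), so it is a common cause of both — a confounder.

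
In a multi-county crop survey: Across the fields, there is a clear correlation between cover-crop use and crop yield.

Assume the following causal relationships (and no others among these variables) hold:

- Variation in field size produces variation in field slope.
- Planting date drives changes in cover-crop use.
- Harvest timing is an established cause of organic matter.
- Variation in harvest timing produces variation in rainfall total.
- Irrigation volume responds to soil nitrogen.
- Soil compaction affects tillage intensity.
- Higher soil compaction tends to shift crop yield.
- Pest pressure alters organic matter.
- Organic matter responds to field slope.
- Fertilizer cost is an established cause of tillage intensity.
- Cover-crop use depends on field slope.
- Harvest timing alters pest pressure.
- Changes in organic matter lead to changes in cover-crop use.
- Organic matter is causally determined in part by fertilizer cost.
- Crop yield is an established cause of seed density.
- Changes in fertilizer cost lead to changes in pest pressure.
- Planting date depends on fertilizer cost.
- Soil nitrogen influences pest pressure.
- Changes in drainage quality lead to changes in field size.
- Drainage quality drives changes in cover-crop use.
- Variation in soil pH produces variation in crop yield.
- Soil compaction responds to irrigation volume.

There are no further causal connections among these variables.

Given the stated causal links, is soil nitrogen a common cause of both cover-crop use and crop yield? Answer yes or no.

Soil nitrogen has a causal path to cover-crop use (soil nitrogen → pest pressure → organic matter → cover-crop use) and to crop yield (soil nitrogen → irrigation volume → soil compaction → crop yield), so it is a common cause of both — a confounder.

yes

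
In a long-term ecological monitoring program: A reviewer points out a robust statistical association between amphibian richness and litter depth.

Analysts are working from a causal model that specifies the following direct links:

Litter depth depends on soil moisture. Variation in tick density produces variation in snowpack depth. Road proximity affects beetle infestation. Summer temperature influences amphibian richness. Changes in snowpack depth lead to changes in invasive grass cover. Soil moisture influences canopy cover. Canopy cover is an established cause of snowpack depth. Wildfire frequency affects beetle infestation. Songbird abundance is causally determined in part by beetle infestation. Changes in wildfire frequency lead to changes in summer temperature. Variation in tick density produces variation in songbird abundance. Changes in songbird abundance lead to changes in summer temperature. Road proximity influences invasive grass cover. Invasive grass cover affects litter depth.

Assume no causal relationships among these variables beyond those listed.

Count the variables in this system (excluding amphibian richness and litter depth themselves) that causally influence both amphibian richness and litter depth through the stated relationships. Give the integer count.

2

The common causes are: road proximity (to amphibian richness via road proximity → beetle infestation → songbird abundance → summer temperature → amphibian richness; to litter depth via road proximity → invasive grass cover → litter depth); tick density (to amphibian richness via tick density → songbird abundance → summer temperature → amphibian richness; to litter depth via tick density → snowpack depth → invasive grass cover → litter depth).
Every other variable lacks a causal path to at least one of amphibian richness and litter depth.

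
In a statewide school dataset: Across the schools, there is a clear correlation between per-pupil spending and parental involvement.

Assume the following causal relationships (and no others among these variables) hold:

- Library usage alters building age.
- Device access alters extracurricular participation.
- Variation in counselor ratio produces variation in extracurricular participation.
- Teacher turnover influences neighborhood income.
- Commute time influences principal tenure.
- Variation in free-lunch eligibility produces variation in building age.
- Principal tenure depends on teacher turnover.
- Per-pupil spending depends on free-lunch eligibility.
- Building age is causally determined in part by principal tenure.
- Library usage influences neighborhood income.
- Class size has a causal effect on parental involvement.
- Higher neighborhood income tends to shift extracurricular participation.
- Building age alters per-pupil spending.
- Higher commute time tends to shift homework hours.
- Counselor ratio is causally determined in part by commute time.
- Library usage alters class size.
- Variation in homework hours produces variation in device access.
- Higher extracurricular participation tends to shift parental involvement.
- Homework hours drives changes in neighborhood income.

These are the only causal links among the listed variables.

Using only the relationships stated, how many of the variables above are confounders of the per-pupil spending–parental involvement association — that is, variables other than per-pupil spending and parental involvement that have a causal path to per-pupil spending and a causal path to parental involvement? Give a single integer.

3

The common causes are: commute time (to per-pupil spending via commute time → principal tenure → building age → per-pupil spending; to parental involvement via commute time → counselor ratio → extracurricular participation → parental involvement); library usage (to per-pupil spending via library usage → building age → per-pupil spending; to parental involvement via library usage → class size → parental involvement); teacher turnover (to per-pupil spending via teacher turnover → principal tenure → building age → per-pupil spending; to parental involvement via teacher turnover → neighborhood income → extracurricular participation → parental involvement).
Every other variable lacks a causal path to at least one of per-pupil spending and parental involvement.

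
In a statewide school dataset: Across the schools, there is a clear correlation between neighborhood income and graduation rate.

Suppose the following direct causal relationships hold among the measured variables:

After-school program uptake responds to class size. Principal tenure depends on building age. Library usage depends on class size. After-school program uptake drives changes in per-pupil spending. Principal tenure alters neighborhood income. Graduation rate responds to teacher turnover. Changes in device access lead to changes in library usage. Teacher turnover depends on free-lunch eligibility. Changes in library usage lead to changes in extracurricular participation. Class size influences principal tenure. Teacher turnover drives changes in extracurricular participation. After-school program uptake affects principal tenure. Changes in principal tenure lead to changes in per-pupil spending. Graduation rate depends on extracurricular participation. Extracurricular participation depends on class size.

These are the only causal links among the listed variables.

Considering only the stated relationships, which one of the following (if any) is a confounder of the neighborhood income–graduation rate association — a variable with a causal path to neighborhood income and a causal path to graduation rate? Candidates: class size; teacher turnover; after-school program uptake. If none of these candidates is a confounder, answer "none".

class size

Class size causes neighborhood income (class size → principal tenure → neighborhood income) and also causes graduation rate (class size → extracurricular participation → graduation rate); it is a common cause of both.
Each of the other candidates lacks a causal path to at least one of neighborhood income and graduation rate, so they do not confound the relationship.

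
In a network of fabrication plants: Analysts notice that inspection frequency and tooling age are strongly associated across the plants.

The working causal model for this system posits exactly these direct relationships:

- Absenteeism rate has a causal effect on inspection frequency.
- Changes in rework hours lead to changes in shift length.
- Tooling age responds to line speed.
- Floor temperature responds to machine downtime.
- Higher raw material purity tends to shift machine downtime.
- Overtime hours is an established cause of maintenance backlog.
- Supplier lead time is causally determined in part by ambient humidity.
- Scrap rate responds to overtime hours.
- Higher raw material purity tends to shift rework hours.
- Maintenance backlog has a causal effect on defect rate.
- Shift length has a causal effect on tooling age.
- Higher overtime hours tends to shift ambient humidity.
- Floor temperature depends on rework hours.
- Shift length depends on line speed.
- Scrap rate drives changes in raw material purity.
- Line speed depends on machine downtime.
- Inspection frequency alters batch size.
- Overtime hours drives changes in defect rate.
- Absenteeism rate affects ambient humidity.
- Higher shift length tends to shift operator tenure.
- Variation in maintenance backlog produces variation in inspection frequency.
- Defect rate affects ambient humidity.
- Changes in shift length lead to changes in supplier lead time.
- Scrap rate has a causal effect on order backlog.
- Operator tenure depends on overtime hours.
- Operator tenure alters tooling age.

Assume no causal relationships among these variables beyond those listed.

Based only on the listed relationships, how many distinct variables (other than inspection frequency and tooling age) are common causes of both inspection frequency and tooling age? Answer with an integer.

The common causes are: overtime hours (to inspection frequency via overtime hours → maintenance backlog → inspection frequency; to tooling age via overtime hours → operator tenure → tooling age).
Every other variable lacks a causal path to at least one of inspection frequency and tooling age.

1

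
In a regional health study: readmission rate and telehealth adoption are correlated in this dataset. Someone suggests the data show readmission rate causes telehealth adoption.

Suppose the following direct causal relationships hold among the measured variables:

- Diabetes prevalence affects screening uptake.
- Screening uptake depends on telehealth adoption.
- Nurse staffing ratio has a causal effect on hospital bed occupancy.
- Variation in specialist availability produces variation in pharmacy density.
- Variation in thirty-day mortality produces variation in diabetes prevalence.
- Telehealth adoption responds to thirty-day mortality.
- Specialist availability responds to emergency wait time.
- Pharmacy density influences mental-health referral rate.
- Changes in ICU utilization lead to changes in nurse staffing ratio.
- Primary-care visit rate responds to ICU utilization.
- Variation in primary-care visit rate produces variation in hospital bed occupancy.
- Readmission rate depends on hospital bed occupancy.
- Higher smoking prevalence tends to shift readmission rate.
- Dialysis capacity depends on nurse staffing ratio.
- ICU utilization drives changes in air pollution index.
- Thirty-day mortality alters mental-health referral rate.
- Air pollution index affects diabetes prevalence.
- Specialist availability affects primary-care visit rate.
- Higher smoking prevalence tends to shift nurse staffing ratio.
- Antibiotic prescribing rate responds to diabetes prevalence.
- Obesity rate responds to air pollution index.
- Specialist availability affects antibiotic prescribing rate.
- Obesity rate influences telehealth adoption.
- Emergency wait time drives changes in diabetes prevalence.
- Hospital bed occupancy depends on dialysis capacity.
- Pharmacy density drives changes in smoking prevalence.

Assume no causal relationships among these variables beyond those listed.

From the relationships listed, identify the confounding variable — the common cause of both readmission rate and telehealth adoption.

ICU utilization has a causal path to readmission rate (ICU utilization → nurse staffing ratio → hospital bed occupancy → readmission rate) and a separate causal path to telehealth adoption (ICU utilization → air pollution index → obesity rate → telehealth adoption), so it is a common cause of both.
No stated relationship gives readmission rate a causal route to telehealth adoption, so the correlation is explained by the shared upstream cause rather than a direct effect.

ICU utilization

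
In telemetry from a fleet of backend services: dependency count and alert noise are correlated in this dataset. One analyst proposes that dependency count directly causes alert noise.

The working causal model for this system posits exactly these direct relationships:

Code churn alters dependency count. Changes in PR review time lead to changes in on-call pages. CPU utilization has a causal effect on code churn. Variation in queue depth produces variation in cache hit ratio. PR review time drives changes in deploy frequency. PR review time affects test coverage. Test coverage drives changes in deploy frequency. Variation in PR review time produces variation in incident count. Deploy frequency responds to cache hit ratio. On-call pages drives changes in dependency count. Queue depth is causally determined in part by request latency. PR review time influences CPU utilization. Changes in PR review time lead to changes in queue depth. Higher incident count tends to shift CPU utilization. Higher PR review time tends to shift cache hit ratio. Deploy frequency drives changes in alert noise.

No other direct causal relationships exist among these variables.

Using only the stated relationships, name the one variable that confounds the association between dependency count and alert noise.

PR review time

PR review time has a causal path to dependency count (PR review time → on-call pages → dependency count) and a separate causal path to alert noise (PR review time → deploy frequency → alert noise), so it is a common cause of both.
No stated relationship gives dependency count a causal route to alert noise, so the correlation is explained by the shared upstream cause rather than a direct effect.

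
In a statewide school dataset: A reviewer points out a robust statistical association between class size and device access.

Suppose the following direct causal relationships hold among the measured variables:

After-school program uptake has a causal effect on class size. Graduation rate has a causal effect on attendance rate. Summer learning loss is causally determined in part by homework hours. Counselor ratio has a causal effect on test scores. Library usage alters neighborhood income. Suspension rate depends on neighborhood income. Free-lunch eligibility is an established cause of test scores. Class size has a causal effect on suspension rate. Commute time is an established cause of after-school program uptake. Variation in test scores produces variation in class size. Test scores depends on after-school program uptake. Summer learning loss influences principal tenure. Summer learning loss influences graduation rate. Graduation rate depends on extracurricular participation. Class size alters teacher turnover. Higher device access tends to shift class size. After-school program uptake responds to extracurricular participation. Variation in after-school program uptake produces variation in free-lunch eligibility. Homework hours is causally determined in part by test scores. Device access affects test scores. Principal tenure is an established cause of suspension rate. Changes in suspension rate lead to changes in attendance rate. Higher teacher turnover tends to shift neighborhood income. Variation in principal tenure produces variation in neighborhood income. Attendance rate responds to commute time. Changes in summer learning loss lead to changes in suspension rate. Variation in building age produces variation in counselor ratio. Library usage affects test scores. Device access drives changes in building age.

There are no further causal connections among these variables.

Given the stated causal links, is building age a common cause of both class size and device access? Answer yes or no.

Building age has no stated causal path to device access. A confounder must cause both variables, so building age does not qualify.

no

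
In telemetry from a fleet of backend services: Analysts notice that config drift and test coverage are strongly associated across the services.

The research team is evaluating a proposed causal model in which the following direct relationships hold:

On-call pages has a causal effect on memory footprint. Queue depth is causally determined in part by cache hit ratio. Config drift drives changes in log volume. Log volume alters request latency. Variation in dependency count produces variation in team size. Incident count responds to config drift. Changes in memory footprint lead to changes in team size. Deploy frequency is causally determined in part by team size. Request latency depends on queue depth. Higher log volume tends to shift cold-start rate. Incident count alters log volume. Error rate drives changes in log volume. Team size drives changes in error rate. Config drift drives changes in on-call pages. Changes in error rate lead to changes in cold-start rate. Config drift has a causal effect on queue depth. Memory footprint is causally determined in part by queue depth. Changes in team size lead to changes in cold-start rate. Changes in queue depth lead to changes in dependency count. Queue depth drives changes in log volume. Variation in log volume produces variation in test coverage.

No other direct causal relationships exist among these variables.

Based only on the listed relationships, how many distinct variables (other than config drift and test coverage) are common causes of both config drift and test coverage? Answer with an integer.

0

No listed variable has a causal path to both config drift and test coverage, so there are no common causes.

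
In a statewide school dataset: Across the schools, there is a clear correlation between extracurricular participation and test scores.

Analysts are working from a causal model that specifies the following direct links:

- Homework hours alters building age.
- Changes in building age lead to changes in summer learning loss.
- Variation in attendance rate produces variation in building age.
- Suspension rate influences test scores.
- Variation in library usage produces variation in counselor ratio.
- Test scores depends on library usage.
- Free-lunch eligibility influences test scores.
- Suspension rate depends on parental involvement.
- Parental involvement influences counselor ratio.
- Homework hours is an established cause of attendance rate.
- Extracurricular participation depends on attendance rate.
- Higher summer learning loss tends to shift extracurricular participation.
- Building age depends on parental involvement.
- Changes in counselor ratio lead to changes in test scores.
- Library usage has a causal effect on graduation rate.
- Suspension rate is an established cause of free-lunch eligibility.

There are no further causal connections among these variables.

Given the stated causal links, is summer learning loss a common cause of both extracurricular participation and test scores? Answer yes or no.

Summer learning loss has no stated causal path to test scores. A confounder must cause both variables, so summer learning loss does not qualify.

no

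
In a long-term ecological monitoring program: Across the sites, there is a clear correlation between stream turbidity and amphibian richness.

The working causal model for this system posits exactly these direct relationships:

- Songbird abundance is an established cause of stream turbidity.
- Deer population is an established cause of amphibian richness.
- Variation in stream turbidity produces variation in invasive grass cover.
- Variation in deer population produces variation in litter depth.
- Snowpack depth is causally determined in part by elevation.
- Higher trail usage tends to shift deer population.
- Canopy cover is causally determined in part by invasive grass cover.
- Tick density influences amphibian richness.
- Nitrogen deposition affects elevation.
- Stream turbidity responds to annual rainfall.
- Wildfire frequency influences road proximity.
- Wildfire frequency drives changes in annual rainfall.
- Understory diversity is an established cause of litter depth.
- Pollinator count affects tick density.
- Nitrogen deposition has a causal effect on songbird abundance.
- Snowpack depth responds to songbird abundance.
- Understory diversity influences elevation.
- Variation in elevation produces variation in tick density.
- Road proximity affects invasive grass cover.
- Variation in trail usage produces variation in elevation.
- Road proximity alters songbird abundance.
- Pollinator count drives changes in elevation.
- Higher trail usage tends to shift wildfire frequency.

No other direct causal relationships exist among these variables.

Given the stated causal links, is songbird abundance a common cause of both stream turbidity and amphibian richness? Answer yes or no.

no

Songbird abundance has no stated causal path to amphibian richness. A confounder must cause both variables, so songbird abundance does not qualify.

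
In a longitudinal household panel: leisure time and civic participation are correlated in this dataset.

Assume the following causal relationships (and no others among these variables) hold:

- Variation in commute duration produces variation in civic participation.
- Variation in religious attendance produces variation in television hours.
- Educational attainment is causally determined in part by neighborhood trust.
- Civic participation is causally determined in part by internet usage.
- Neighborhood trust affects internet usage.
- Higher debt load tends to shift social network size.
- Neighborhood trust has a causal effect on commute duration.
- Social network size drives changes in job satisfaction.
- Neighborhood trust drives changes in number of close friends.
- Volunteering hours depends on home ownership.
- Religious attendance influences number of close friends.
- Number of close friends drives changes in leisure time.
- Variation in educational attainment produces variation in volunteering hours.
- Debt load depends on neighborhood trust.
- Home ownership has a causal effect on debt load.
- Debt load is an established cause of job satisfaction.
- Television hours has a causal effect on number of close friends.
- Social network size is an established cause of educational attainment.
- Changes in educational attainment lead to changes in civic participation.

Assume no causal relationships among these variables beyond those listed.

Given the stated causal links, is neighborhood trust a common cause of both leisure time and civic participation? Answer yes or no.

yes

Neighborhood trust has a causal path to leisure time (neighborhood trust → number of close friends → leisure time) and to civic participation (neighborhood trust → internet usage → civic participation), so it is a common cause of both — a confounder.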